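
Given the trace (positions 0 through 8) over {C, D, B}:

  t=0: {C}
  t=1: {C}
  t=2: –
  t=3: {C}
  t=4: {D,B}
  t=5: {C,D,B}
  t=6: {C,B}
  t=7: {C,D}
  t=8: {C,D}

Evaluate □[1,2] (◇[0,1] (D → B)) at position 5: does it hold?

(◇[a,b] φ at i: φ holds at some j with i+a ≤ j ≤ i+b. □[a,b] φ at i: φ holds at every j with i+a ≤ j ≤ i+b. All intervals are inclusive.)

Check ◇[0,1] (D → B) at every j in [6,7]:
  j=6: holds (witness at 6)
  j=7: fails (none in [7,8])
Fails at j=7 → formula fails.

False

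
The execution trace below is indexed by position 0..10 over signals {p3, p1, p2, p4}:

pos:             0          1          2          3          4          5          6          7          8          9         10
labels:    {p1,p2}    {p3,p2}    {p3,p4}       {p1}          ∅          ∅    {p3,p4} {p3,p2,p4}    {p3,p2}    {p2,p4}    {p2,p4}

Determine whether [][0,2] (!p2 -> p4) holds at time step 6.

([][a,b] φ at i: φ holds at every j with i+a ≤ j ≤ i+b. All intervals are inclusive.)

Check (!p2 -> p4) at every j in [6,8]:
  j=6: antecedent true; consequent true → ✓
  j=7: antecedent false → ✓
  j=8: antecedent false → ✓
All positions satisfy it → formula holds.

True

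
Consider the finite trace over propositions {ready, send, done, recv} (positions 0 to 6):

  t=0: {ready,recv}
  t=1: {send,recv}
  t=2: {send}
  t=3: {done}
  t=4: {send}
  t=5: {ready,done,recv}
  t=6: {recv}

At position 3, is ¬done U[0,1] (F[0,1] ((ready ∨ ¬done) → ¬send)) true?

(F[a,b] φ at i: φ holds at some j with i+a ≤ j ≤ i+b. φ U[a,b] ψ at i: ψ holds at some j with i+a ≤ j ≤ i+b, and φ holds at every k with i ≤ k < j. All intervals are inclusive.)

Need some j in [3,4] with F[0,1] ((ready ∨ ¬done) → ¬send), and ¬done at every k in [3,j-1].
  j=3: F[0,1] ((ready ∨ ¬done) → ¬send) holds; no prefix to check → satisfied.

True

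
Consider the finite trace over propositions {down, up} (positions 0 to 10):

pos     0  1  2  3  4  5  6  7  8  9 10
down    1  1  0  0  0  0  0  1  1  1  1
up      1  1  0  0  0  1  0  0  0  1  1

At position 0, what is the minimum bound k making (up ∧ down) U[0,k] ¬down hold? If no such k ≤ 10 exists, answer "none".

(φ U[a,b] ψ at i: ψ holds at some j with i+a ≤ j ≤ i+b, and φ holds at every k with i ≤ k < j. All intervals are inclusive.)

2

Need earliest j ≥ 0 with ¬down, and (up ∧ down) at every k in [0,j-1].
  j=0: rhs fails.
  j=1: rhs fails.
  j=2: rhs holds; lhs holds on [0,1]. k = 2.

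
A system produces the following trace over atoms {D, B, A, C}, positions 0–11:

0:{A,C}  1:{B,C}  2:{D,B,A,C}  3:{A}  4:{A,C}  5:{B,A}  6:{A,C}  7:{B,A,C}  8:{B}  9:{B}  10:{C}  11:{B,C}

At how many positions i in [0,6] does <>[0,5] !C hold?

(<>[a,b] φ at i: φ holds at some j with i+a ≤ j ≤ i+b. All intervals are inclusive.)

Evaluate at each i in [0,6]:
  i=0: ✓ (witness j=3)
  i=1: ✓ (witness j=3)
  i=2: ✓ (witness j=3)
  i=3: ✓ (witness j=3)
  i=4: ✓ (witness j=5)
  i=5: ✓ (witness j=5)
  i=6: ✓ (witness j=8)
Positions where it holds: {0, 1, 2, 3, 4, 5, 6} → 7.

7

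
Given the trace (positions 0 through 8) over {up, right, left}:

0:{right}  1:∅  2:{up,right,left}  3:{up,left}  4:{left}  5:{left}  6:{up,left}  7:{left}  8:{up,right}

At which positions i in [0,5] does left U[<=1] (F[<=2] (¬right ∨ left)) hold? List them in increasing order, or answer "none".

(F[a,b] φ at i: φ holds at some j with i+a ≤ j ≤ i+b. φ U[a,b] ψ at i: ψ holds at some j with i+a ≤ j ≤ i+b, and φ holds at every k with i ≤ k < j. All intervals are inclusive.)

Evaluate at each i in [0,5]:
  i=0: ✓ (rhs at j=0)
  i=1: ✓ (rhs at j=1)
  i=2: ✓ (rhs at j=2)
  i=3: ✓ (rhs at j=3)
  i=4: ✓ (rhs at j=4)
  i=5: ✓ (rhs at j=5)

0, 1, 2, 3, 4, 5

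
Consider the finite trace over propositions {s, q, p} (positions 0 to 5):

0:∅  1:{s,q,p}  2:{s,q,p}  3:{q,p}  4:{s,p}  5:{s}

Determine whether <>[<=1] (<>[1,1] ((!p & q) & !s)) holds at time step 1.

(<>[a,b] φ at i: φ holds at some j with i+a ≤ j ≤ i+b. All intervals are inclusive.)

No

Check <>[1,1] ((!p & q) & !s) at each j in [1,2]:
  j=1: fails (none in [2,2])
  j=2: fails (none in [3,3])
No position in the window satisfies it → formula fails.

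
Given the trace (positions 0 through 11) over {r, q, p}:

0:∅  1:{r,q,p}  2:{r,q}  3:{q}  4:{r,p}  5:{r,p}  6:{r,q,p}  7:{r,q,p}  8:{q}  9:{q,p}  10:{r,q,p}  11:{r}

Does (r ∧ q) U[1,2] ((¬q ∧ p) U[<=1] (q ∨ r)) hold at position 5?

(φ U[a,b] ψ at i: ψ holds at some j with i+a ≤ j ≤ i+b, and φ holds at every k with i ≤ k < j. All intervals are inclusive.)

Does not hold

Need some j in [6,7] with ((¬q ∧ p) U[<=1] (q ∨ r)), and (r ∧ q) at every k in [5,j-1].
  j=6: ((¬q ∧ p) U[<=1] (q ∨ r)) holds, but (r ∧ q) fails at k=5 → not this j.
  j=7: ((¬q ∧ p) U[<=1] (q ∨ r)) holds, but (r ∧ q) fails at k=5 → not this j.
No j in the window works → until fails.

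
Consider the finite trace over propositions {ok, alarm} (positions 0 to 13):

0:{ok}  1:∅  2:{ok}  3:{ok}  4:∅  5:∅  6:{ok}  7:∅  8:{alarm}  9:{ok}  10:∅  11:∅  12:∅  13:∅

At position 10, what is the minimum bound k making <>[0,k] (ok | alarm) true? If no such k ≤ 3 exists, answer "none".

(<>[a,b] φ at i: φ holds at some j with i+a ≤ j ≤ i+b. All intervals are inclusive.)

none

Scan j = 10,11,… for (ok | alarm):
  j=10: fails
  j=11: fails
  j=12: fails
  j=13: fails
No j in [10,13] satisfies it → none.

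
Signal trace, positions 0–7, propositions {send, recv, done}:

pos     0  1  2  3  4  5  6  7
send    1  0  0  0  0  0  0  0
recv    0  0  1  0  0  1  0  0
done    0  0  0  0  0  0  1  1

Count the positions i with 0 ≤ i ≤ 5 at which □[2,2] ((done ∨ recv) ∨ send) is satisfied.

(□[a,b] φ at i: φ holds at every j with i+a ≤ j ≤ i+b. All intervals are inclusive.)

Evaluate at each i in [0,5]:
  i=0: ✓ (all of [2,2])
  i=1: ✗ (fails at j=3)
  i=2: ✗ (fails at j=4)
  i=3: ✓ (all of [5,5])
  i=4: ✓ (all of [6,6])
  i=5: ✓ (all of [7,7])
Positions where it holds: {0, 3, 4, 5} → 4.

4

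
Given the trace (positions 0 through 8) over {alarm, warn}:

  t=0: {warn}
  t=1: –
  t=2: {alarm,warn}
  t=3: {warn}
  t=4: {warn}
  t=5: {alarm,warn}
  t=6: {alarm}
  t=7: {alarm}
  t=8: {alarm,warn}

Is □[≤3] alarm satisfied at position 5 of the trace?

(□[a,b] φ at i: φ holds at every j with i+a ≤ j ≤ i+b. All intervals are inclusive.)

Yes

Check alarm at every j in [5,8]:
  j=5: true
  j=6: true
  j=7: true
  j=8: true
All positions satisfy it → formula holds.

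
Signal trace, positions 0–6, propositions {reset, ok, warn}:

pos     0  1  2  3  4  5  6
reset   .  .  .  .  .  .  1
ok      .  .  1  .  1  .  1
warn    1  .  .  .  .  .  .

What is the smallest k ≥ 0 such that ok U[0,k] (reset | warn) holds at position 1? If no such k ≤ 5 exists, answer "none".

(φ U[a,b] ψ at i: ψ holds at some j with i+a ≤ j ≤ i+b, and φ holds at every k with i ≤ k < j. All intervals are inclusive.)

none

Need earliest j ≥ 1 with (reset | warn), and ok at every k in [1,j-1].
  j=1: rhs fails.
  j=2: rhs fails.
  j=3: rhs fails.
  j=4: rhs fails.
  j=5: rhs fails.
  j=6: rhs holds but lhs fails at k=1.
No witness within the range → none.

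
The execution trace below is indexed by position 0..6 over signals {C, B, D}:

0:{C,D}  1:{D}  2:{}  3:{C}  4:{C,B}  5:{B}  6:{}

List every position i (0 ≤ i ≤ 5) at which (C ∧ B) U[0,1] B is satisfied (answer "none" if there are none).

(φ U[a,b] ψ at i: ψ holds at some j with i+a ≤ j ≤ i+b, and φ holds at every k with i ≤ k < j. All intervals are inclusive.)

Evaluate at each i in [0,5]:
  i=0: ✗ (no rhs in [0,1])
  i=1: ✗ (no rhs in [1,2])
  i=2: ✗ (no rhs in [2,3])
  i=3: ✗ (lhs fails at k=3 before rhs at j=4)
  i=4: ✓ (rhs at j=4)
  i=5: ✓ (rhs at j=5)

4, 5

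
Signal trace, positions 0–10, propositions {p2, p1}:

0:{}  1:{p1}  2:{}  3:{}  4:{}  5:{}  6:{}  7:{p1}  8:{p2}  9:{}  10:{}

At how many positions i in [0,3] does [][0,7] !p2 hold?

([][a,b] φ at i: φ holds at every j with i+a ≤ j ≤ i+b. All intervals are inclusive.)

Evaluate at each i in [0,3]:
  i=0: ✓ (all of [0,7])
  i=1: ✗ (fails at j=8)
  i=2: ✗ (fails at j=8)
  i=3: ✗ (fails at j=8)
Positions where it holds: {0} → 1.

1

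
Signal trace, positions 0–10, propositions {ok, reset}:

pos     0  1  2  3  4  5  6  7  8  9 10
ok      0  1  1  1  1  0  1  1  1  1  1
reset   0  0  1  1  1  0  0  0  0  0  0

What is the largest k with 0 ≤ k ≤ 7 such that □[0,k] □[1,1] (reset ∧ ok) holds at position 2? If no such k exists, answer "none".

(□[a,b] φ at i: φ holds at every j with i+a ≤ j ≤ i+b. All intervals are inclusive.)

□[1,1] (reset ∧ ok) must hold from j=2 onward; find where it first fails.
  j=2: holds
  j=3: holds
  j=4: fails
Holds on [2,3], so largest k = 1.

1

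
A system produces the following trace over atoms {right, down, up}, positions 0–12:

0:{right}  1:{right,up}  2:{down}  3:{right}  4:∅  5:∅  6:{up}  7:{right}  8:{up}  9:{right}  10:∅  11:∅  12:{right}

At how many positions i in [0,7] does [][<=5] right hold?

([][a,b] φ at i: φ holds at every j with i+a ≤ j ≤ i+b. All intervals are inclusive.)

Evaluate at each i in [0,7]:
  i=0: ✗ (fails at j=2)
  i=1: ✗ (fails at j=2)
  i=2: ✗ (fails at j=2)
  i=3: ✗ (fails at j=4)
  i=4: ✗ (fails at j=4)
  i=5: ✗ (fails at j=5)
  i=6: ✗ (fails at j=6)
  i=7: ✗ (fails at j=8)
Positions where it holds: {} → 0.

0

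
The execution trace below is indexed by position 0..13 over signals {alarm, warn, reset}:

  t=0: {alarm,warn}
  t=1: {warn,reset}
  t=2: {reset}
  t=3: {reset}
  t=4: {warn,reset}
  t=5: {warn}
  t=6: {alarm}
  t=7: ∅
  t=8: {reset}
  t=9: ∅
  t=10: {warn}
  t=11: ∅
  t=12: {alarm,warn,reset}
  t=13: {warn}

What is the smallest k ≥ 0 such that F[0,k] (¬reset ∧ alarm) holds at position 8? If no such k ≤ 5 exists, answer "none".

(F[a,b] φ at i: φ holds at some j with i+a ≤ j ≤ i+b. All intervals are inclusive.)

none

Scan j = 8,9,… for (¬reset ∧ alarm):
  j=8: fails
  j=9: fails
  j=10: fails
  j=11: fails
  j=12: fails
  j=13: fails
No j in [8,13] satisfies it → none.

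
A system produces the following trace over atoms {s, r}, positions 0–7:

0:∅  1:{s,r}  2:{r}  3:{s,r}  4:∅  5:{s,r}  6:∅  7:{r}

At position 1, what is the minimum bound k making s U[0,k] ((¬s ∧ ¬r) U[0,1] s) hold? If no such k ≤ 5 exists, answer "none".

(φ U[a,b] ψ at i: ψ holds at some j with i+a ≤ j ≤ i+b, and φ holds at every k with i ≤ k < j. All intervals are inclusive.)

0

Need earliest j ≥ 1 with ((¬s ∧ ¬r) U[0,1] s), and s at every k in [1,j-1].
  j=1: rhs holds (empty prefix). k = 0.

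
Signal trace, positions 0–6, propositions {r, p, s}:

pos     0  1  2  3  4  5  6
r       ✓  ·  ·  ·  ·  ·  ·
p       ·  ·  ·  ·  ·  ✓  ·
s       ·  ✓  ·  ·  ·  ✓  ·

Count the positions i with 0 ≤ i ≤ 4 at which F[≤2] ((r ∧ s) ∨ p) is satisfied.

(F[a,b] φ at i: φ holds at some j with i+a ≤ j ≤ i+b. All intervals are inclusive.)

2

Evaluate at each i in [0,4]:
  i=0: ✗ (none in [0,2])
  i=1: ✗ (none in [1,3])
  i=2: ✗ (none in [2,4])
  i=3: ✓ (witness j=5)
  i=4: ✓ (witness j=5)
Positions where it holds: {3, 4} → 2.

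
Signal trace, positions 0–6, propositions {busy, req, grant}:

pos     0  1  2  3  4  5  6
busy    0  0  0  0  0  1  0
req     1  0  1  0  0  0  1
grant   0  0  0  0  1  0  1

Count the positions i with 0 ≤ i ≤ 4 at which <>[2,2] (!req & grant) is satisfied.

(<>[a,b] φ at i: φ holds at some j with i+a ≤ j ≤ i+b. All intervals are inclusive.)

1

Evaluate at each i in [0,4]:
  i=0: ✗ (none in [2,2])
  i=1: ✗ (none in [3,3])
  i=2: ✓ (witness j=4)
  i=3: ✗ (none in [5,5])
  i=4: ✗ (none in [6,6])
Positions where it holds: {2} → 1.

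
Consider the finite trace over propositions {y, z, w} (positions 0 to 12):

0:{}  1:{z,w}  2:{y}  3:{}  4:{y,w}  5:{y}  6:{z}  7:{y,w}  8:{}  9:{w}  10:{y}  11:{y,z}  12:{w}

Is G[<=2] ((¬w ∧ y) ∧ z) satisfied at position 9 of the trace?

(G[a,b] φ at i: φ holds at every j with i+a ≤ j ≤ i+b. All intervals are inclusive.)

Does not hold

Check ((¬w ∧ y) ∧ z) at every j in [9,11]:
  j=9: false
  j=10: false
  j=11: true
Fails at j=9 → formula fails.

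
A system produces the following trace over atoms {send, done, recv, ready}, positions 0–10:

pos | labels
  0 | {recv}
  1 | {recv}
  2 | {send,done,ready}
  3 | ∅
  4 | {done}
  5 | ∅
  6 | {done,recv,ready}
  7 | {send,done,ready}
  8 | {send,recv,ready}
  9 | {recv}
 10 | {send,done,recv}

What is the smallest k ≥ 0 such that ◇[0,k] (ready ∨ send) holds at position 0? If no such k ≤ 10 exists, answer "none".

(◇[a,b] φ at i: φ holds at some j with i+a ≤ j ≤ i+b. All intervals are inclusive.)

2

Scan j = 0,1,… for (ready ∨ send):
  j=0: fails
  j=1: fails
  j=2: holds
First hit at j=2, so smallest k = 2-0 = 2.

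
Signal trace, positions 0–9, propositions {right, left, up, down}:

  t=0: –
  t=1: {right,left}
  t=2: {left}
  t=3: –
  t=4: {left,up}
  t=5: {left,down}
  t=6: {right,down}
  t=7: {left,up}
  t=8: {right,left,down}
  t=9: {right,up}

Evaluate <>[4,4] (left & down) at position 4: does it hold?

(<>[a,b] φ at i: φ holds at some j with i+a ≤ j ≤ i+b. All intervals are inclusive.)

Check (left & down) at each j in [8,8]:
  j=8: true
Found at j=8 → formula holds.

Yes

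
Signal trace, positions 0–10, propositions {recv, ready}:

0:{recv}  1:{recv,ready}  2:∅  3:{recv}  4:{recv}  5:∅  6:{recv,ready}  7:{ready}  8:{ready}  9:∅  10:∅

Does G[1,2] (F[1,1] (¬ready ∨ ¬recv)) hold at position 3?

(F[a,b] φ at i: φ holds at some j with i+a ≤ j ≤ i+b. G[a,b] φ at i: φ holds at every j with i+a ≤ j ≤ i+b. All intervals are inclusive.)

Check F[1,1] (¬ready ∨ ¬recv) at every j in [4,5]:
  j=4: holds (witness at 5)
  j=5: fails (none in [6,6])
Fails at j=5 → formula fails.

False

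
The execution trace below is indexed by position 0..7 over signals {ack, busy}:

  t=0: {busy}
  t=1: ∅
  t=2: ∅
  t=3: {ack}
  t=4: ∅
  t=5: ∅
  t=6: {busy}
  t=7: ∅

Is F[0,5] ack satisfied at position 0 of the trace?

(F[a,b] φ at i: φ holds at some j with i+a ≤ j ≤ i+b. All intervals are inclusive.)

Holds

Check ack at each j in [0,5]:
  j=0: false
  j=1: false
  j=2: false
  j=3: true
  j=4: false
  j=5: false
Found at j=3 → formula holds.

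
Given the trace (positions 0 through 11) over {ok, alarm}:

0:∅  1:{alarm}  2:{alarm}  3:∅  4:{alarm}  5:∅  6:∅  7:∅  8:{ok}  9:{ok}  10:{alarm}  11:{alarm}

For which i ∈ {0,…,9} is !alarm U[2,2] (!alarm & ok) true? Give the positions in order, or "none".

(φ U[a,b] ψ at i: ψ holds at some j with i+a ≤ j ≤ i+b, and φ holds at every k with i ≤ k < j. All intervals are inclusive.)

Evaluate at each i in [0,9]:
  i=0: ✗ (no rhs in [2,2])
  i=1: ✗ (no rhs in [3,3])
  i=2: ✗ (no rhs in [4,4])
  i=3: ✗ (no rhs in [5,5])
  i=4: ✗ (no rhs in [6,6])
  i=5: ✗ (no rhs in [7,7])
  i=6: ✓ (rhs at j=8; lhs holds on [6,7])
  i=7: ✓ (rhs at j=9; lhs holds on [7,8])
  i=8: ✗ (no rhs in [10,10])
  i=9: ✗ (no rhs in [11,11])

6, 7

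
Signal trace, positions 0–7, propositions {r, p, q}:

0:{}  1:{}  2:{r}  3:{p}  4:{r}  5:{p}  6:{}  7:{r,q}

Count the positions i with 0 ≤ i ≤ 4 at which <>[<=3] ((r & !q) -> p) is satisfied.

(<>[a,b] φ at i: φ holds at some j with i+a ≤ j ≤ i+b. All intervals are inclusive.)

5

Evaluate at each i in [0,4]:
  i=0: ✓ (witness j=0)
  i=1: ✓ (witness j=1)
  i=2: ✓ (witness j=3)
  i=3: ✓ (witness j=3)
  i=4: ✓ (witness j=5)
Positions where it holds: {0, 1, 2, 3, 4} → 5.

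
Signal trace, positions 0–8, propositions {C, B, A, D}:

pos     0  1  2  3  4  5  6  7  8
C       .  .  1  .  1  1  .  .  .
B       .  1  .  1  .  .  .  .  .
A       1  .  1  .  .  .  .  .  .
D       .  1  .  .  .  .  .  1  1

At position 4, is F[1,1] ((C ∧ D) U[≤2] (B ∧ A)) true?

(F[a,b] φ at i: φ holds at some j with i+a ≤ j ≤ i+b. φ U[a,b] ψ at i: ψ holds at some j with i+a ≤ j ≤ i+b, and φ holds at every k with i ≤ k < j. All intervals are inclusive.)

Does not hold

Check ((C ∧ D) U[≤2] (B ∧ A)) at each j in [5,5]:
  j=5: fails
No position in the window satisfies it → formula fails.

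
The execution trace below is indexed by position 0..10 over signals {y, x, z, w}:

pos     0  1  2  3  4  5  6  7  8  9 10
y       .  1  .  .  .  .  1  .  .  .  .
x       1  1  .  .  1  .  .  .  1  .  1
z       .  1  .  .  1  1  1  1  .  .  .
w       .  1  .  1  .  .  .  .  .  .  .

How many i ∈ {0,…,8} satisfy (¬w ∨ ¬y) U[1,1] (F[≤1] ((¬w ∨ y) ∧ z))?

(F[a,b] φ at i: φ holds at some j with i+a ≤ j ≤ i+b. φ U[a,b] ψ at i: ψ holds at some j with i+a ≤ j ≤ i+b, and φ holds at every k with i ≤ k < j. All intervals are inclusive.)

6

Evaluate at each i in [0,8]:
  i=0: ✓ (rhs at j=1; lhs holds on [0,0])
  i=1: ✗ (no rhs in [2,2])
  i=2: ✓ (rhs at j=3; lhs holds on [2,2])
  i=3: ✓ (rhs at j=4; lhs holds on [3,3])
  i=4: ✓ (rhs at j=5; lhs holds on [4,4])
  i=5: ✓ (rhs at j=6; lhs holds on [5,5])
  i=6: ✓ (rhs at j=7; lhs holds on [6,6])
  i=7: ✗ (no rhs in [8,8])
  i=8: ✗ (no rhs in [9,9])
Positions where it holds: {0, 2, 3, 4, 5, 6} → 6.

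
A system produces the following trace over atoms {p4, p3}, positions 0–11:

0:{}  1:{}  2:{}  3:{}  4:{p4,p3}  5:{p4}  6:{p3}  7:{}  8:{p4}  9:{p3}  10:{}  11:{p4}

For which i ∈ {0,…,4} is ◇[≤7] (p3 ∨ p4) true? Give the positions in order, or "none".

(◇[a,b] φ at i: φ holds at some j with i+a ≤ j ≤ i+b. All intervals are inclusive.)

0, 1, 2, 3, 4

Evaluate at each i in [0,4]:
  i=0: ✓ (witness j=4)
  i=1: ✓ (witness j=4)
  i=2: ✓ (witness j=4)
  i=3: ✓ (witness j=4)
  i=4: ✓ (witness j=4)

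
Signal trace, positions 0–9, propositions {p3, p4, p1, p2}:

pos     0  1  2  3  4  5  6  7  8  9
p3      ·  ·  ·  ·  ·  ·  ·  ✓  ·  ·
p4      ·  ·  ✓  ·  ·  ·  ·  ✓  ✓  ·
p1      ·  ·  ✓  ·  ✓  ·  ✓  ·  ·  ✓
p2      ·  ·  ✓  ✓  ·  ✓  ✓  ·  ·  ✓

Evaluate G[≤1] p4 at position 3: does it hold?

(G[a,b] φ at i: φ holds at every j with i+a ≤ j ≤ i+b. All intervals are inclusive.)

No

Check p4 at every j in [3,4]:
  j=3: false
  j=4: false
Fails at j=3 → formula fails.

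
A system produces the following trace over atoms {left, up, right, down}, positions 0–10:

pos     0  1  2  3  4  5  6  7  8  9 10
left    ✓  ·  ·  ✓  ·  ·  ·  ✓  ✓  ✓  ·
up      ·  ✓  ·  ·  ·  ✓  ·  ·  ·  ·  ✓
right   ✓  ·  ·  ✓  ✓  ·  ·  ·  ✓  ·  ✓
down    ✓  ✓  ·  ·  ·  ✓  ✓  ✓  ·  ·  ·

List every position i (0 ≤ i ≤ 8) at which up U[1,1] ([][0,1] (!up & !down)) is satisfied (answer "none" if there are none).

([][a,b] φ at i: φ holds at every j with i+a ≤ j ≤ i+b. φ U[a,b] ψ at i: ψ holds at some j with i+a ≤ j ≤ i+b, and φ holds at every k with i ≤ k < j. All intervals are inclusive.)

1

Evaluate at each i in [0,8]:
  i=0: ✗ (no rhs in [1,1])
  i=1: ✓ (rhs at j=2; lhs holds on [1,1])
  i=2: ✗ (lhs fails at k=2 before rhs at j=3)
  i=3: ✗ (no rhs in [4,4])
  i=4: ✗ (no rhs in [5,5])
  i=5: ✗ (no rhs in [6,6])
  i=6: ✗ (no rhs in [7,7])
  i=7: ✗ (lhs fails at k=7 before rhs at j=8)
  i=8: ✗ (no rhs in [9,9])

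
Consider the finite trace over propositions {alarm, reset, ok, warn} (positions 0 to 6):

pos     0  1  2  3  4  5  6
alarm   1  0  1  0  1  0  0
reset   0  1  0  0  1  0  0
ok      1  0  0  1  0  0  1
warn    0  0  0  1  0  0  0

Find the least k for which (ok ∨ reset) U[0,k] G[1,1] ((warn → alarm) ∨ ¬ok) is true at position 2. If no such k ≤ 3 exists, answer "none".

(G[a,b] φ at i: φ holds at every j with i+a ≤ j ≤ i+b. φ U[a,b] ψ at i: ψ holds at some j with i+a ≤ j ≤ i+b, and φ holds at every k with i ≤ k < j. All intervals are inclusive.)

Need earliest j ≥ 2 with G[1,1] ((warn → alarm) ∨ ¬ok), and (ok ∨ reset) at every k in [2,j-1].
  j=2: rhs fails.
  j=3: rhs holds but lhs fails at k=2.
  j=4: rhs holds but lhs fails at k=2.
  j=5: rhs holds but lhs fails at k=2.
No witness within the range → none.

none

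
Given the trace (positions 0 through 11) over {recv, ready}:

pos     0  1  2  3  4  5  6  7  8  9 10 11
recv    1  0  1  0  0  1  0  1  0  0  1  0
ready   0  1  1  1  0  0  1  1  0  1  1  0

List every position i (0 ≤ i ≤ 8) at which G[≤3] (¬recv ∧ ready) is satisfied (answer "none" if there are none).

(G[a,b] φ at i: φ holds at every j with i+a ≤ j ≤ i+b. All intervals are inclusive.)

none

Evaluate at each i in [0,8]:
  i=0: ✗ (fails at j=0)
  i=1: ✗ (fails at j=2)
  i=2: ✗ (fails at j=2)
  i=3: ✗ (fails at j=4)
  i=4: ✗ (fails at j=4)
  i=5: ✗ (fails at j=5)
  i=6: ✗ (fails at j=7)
  i=7: ✗ (fails at j=7)
  i=8: ✗ (fails at j=8)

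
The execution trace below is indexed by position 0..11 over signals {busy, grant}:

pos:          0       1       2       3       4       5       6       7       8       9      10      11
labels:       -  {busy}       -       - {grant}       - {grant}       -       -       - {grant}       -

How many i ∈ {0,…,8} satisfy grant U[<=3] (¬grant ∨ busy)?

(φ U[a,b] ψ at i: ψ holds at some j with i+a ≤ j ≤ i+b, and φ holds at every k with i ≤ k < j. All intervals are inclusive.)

9

Evaluate at each i in [0,8]:
  i=0: ✓ (rhs at j=0)
  i=1: ✓ (rhs at j=1)
  i=2: ✓ (rhs at j=2)
  i=3: ✓ (rhs at j=3)
  i=4: ✓ (rhs at j=5; lhs holds on [4,4])
  i=5: ✓ (rhs at j=5)
  i=6: ✓ (rhs at j=7; lhs holds on [6,6])
  i=7: ✓ (rhs at j=7)
  i=8: ✓ (rhs at j=8)
Positions where it holds: {0, 1, 2, 3, 4, 5, 6, 7, 8} → 9.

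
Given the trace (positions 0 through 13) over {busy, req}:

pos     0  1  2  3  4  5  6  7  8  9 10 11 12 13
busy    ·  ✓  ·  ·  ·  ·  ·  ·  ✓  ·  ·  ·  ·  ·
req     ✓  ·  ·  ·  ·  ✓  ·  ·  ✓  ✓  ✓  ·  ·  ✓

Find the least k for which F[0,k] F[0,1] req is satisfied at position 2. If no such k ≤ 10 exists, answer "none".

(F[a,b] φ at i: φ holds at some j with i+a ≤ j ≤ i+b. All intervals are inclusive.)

2

Scan j = 2,3,… for F[0,1] req:
  j=2: fails
  j=3: fails
  j=4: holds
First hit at j=4, so smallest k = 4-2 = 2.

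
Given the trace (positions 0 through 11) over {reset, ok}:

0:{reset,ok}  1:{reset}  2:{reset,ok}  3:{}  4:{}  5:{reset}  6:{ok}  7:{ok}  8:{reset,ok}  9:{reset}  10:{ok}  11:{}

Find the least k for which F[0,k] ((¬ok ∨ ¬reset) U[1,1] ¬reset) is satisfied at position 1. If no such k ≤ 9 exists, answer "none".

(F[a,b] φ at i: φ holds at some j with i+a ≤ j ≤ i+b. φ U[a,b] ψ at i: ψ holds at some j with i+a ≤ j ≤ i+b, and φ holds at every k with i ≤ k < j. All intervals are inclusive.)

Scan j = 1,2,… for ((¬ok ∨ ¬reset) U[1,1] ¬reset):
  j=1: fails
  j=2: fails
  j=3: holds
First hit at j=3, so smallest k = 3-1 = 2.

2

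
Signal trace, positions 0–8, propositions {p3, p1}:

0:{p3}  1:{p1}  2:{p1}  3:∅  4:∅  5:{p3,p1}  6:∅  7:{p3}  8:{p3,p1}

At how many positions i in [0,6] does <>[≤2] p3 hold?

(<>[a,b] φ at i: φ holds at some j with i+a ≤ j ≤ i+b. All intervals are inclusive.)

5

Evaluate at each i in [0,6]:
  i=0: ✓ (witness j=0)
  i=1: ✗ (none in [1,3])
  i=2: ✗ (none in [2,4])
  i=3: ✓ (witness j=5)
  i=4: ✓ (witness j=5)
  i=5: ✓ (witness j=5)
  i=6: ✓ (witness j=7)
Positions where it holds: {0, 3, 4, 5, 6} → 5.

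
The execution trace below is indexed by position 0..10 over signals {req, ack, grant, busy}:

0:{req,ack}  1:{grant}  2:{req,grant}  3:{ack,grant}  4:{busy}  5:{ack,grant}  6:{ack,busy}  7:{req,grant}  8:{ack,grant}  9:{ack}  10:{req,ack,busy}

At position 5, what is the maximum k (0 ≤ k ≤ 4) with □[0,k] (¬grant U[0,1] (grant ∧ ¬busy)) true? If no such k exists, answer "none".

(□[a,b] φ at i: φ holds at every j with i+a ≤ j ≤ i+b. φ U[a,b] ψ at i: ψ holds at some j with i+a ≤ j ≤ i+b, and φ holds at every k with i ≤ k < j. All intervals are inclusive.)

3

(¬grant U[0,1] (grant ∧ ¬busy)) must hold from j=5 onward; find where it first fails.
  j=5: holds
  j=6: holds
  j=7: holds
  j=8: holds
  j=9: fails
Holds on [5,8], so largest k = 3.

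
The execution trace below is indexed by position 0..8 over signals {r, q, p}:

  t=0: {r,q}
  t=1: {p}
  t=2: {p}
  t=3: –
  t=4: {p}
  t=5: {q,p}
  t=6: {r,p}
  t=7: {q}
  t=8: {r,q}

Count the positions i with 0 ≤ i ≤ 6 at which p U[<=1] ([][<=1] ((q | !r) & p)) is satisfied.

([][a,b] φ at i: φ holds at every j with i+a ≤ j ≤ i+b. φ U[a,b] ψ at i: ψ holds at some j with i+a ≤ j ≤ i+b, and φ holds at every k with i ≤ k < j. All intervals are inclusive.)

Evaluate at each i in [0,6]:
  i=0: ✗ (lhs fails at k=0 before rhs at j=1)
  i=1: ✓ (rhs at j=1)
  i=2: ✗ (no rhs in [2,3])
  i=3: ✗ (lhs fails at k=3 before rhs at j=4)
  i=4: ✓ (rhs at j=4)
  i=5: ✗ (no rhs in [5,6])
  i=6: ✗ (no rhs in [6,7])
Positions where it holds: {1, 4} → 2.

2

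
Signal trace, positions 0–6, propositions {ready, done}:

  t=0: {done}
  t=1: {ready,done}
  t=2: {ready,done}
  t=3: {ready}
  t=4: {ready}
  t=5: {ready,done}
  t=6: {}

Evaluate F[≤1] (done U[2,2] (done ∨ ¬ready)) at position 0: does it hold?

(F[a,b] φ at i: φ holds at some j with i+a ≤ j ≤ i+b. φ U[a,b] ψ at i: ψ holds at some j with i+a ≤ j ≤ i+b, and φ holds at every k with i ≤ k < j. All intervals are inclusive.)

True

Check (done U[2,2] (done ∨ ¬ready)) at each j in [0,1]:
  j=0: holds
  j=1: fails
Found at j=0 → formula holds.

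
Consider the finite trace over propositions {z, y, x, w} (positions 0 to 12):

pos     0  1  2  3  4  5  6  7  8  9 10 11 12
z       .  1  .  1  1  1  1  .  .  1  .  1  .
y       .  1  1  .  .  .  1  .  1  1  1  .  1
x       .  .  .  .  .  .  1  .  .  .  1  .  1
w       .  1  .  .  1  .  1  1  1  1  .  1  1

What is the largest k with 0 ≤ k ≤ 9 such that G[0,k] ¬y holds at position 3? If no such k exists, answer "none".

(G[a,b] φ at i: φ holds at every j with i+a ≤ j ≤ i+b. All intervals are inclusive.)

2

¬y must hold from j=3 onward; find where it first fails.
  j=3: holds
  j=4: holds
  j=5: holds
  j=6: fails
Holds on [3,5], so largest k = 2.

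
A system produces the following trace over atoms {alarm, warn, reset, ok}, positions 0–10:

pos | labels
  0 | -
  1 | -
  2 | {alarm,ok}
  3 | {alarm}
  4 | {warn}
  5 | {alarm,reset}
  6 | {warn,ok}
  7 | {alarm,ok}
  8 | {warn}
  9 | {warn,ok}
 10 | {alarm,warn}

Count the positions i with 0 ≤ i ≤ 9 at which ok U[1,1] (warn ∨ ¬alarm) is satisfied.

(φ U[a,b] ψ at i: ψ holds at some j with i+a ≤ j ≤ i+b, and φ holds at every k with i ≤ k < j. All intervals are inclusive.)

Evaluate at each i in [0,9]:
  i=0: ✗ (lhs fails at k=0 before rhs at j=1)
  i=1: ✗ (no rhs in [2,2])
  i=2: ✗ (no rhs in [3,3])
  i=3: ✗ (lhs fails at k=3 before rhs at j=4)
  i=4: ✗ (no rhs in [5,5])
  i=5: ✗ (lhs fails at k=5 before rhs at j=6)
  i=6: ✗ (no rhs in [7,7])
  i=7: ✓ (rhs at j=8; lhs holds on [7,7])
  i=8: ✗ (lhs fails at k=8 before rhs at j=9)
  i=9: ✓ (rhs at j=10; lhs holds on [9,9])
Positions where it holds: {7, 9} → 2.

2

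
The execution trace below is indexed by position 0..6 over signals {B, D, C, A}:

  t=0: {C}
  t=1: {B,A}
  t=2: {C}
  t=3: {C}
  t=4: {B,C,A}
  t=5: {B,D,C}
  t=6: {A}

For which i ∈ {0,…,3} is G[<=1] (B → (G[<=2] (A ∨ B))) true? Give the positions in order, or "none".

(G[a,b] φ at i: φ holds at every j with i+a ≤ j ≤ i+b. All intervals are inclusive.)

2, 3

Evaluate at each i in [0,3]:
  i=0: ✗ (fails at j=1)
  i=1: ✗ (fails at j=1)
  i=2: ✓ (all of [2,3])
  i=3: ✓ (all of [3,4])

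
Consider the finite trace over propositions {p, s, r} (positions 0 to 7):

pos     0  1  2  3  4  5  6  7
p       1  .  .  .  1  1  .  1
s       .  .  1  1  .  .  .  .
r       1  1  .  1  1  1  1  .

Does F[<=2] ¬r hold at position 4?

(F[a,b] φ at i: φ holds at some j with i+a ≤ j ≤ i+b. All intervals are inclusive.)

False

Check ¬r at each j in [4,6]:
  j=4: false
  j=5: false
  j=6: false
No position in the window satisfies it → formula fails.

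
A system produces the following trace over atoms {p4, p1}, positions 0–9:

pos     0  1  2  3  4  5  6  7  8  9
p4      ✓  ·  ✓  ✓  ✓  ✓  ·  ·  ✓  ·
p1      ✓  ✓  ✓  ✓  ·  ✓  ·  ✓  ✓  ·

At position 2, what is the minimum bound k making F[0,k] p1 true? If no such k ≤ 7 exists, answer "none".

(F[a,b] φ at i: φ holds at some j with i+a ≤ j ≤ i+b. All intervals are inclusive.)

Scan j = 2,3,… for p1:
  j=2: holds
First hit at j=2, so smallest k = 2-2 = 0.

0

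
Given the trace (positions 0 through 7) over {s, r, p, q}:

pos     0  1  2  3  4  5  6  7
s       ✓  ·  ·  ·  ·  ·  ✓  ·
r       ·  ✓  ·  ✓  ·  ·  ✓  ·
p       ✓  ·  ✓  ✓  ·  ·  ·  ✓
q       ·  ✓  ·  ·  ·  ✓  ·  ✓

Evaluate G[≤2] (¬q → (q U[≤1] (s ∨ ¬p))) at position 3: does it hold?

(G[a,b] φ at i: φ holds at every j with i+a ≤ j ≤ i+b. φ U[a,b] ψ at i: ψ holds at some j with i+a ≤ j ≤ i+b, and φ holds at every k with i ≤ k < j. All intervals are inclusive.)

Does not hold

Check (¬q → (q U[≤1] (s ∨ ¬p))) at every j in [3,5]:
  j=3: antecedent true; consequent fails → ✗
  j=4: antecedent true; consequent holds → ✓
  j=5: antecedent false → ✓
Fails at j=3 → formula fails.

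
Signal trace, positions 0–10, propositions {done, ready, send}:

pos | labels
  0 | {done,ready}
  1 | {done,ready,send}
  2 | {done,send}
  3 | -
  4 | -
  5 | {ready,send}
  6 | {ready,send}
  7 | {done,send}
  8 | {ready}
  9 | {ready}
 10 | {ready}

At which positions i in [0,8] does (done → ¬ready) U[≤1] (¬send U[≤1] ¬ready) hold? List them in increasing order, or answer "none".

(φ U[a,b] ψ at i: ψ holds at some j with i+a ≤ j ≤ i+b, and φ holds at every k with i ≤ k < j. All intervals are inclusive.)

2, 3, 4, 6, 7

Evaluate at each i in [0,8]:
  i=0: ✗ (no rhs in [0,1])
  i=1: ✗ (lhs fails at k=1 before rhs at j=2)
  i=2: ✓ (rhs at j=2)
  i=3: ✓ (rhs at j=3)
  i=4: ✓ (rhs at j=4)
  i=5: ✗ (no rhs in [5,6])
  i=6: ✓ (rhs at j=7; lhs holds on [6,6])
  i=7: ✓ (rhs at j=7)
  i=8: ✗ (no rhs in [8,9])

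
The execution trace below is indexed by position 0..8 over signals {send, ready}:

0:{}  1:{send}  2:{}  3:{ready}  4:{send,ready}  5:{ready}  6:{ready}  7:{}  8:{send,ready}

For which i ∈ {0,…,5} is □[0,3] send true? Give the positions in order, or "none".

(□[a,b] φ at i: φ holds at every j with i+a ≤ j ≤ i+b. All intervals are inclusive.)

Evaluate at each i in [0,5]:
  i=0: ✗ (fails at j=0)
  i=1: ✗ (fails at j=2)
  i=2: ✗ (fails at j=2)
  i=3: ✗ (fails at j=3)
  i=4: ✗ (fails at j=5)
  i=5: ✗ (fails at j=5)

none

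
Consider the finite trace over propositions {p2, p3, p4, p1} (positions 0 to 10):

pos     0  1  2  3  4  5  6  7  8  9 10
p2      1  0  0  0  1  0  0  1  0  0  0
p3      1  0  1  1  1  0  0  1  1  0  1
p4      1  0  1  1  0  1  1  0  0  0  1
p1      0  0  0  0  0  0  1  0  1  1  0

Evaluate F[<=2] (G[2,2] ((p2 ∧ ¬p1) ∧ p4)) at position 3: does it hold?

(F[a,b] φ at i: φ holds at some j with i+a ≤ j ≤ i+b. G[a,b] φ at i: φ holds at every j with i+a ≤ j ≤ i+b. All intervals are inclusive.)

Does not hold

Check G[2,2] ((p2 ∧ ¬p1) ∧ p4) at each j in [3,5]:
  j=3: fails at 5
  j=4: fails at 6
  j=5: fails at 7
No position in the window satisfies it → formula fails.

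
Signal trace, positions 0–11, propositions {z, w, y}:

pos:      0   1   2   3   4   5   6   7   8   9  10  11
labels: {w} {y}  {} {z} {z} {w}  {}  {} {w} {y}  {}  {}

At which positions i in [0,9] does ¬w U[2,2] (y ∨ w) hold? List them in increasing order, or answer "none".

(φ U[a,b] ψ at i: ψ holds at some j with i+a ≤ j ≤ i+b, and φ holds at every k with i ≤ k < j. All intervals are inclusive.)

3, 6

Evaluate at each i in [0,9]:
  i=0: ✗ (no rhs in [2,2])
  i=1: ✗ (no rhs in [3,3])
  i=2: ✗ (no rhs in [4,4])
  i=3: ✓ (rhs at j=5; lhs holds on [3,4])
  i=4: ✗ (no rhs in [6,6])
  i=5: ✗ (no rhs in [7,7])
  i=6: ✓ (rhs at j=8; lhs holds on [6,7])
  i=7: ✗ (lhs fails at k=8 before rhs at j=9)
  i=8: ✗ (no rhs in [10,10])
  i=9: ✗ (no rhs in [11,11])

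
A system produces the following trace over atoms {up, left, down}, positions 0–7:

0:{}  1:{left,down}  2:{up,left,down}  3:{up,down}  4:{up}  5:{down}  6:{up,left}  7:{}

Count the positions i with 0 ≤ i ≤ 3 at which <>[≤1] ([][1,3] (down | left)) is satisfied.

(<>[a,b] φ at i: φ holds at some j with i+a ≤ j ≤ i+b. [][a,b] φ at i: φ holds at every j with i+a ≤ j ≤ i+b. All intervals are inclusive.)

1

Evaluate at each i in [0,3]:
  i=0: ✓ (witness j=0)
  i=1: ✗ (none in [1,2])
  i=2: ✗ (none in [2,3])
  i=3: ✗ (none in [3,4])
Positions where it holds: {0} → 1.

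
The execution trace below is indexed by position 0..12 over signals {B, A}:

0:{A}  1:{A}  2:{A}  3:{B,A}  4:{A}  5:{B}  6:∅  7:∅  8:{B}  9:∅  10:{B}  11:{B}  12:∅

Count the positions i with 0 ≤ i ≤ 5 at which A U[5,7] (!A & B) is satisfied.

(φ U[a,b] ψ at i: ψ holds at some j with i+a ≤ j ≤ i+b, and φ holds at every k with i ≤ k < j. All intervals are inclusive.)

1

Evaluate at each i in [0,5]:
  i=0: ✓ (rhs at j=5; lhs holds on [0,4])
  i=1: ✗ (lhs fails at k=5 before rhs at j=8)
  i=2: ✗ (lhs fails at k=5 before rhs at j=8)
  i=3: ✗ (lhs fails at k=5 before rhs at j=8)
  i=4: ✗ (lhs fails at k=5 before rhs at j=10)
  i=5: ✗ (lhs fails at k=5 before rhs at j=10)
Positions where it holds: {0} → 1.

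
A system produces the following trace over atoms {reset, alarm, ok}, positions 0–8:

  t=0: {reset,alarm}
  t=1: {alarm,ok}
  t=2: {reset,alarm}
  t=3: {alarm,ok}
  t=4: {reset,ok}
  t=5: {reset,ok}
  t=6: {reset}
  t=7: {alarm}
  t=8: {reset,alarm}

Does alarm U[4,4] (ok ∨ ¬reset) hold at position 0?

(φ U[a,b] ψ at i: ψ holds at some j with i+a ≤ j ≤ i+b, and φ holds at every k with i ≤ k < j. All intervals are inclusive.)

True

Need some j in [4,4] with (ok ∨ ¬reset), and alarm at every k in [0,j-1].
  j=4: (ok ∨ ¬reset) holds; alarm holds at every k in [0,3] → satisfied.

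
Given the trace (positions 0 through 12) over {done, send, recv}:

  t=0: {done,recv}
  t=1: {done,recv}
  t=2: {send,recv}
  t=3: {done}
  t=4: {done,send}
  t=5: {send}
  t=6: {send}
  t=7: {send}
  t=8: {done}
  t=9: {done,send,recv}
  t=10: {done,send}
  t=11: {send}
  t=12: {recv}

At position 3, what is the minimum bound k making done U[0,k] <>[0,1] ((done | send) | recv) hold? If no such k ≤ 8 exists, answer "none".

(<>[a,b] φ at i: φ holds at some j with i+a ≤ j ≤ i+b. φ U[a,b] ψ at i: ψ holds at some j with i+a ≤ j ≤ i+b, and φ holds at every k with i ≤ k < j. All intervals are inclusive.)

Need earliest j ≥ 3 with <>[0,1] ((done | send) | recv), and done at every k in [3,j-1].
  j=3: rhs holds (empty prefix). k = 0.

0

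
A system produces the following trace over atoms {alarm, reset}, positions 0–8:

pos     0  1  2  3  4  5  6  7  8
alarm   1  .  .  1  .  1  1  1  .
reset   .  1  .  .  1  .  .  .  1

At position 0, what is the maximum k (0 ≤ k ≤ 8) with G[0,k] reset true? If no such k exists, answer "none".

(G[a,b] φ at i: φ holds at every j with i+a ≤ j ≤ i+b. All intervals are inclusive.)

reset must hold from j=0 onward; find where it first fails.
  j=0: fails → no k works.

none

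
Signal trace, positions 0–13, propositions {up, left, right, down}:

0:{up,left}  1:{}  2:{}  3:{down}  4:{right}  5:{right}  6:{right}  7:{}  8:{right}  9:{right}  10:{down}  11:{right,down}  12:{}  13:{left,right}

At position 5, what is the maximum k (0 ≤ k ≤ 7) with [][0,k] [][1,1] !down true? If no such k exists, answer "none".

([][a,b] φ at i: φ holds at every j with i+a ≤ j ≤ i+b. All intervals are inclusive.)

3

[][1,1] !down must hold from j=5 onward; find where it first fails.
  j=5: holds
  j=6: holds
  j=7: holds
  j=8: holds
  j=9: fails
Holds on [5,8], so largest k = 3.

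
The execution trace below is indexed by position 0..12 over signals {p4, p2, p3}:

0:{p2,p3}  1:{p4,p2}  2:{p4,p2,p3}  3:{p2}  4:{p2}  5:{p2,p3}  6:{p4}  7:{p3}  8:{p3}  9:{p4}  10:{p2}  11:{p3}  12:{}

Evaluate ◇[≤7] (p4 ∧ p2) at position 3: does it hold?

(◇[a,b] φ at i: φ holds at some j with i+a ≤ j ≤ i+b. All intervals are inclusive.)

Check (p4 ∧ p2) at each j in [3,10]:
  j=3: false
  j=4: false
  j=5: false
  j=6: false
  j=7: false
  j=8: false
  j=9: false
  j=10: false
No position in the window satisfies it → formula fails.

False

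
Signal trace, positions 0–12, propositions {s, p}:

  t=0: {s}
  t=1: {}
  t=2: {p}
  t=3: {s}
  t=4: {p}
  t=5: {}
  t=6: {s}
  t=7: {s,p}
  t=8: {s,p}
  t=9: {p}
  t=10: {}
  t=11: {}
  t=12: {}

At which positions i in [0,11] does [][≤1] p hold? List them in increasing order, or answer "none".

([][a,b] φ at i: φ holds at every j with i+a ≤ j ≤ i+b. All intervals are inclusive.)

7, 8

Evaluate at each i in [0,11]:
  i=0: ✗ (fails at j=0)
  i=1: ✗ (fails at j=1)
  i=2: ✗ (fails at j=3)
  i=3: ✗ (fails at j=3)
  i=4: ✗ (fails at j=5)
  i=5: ✗ (fails at j=5)
  i=6: ✗ (fails at j=6)
  i=7: ✓ (all of [7,8])
  i=8: ✓ (all of [8,9])
  i=9: ✗ (fails at j=10)
  i=10: ✗ (fails at j=10)
  i=11: ✗ (fails at j=11)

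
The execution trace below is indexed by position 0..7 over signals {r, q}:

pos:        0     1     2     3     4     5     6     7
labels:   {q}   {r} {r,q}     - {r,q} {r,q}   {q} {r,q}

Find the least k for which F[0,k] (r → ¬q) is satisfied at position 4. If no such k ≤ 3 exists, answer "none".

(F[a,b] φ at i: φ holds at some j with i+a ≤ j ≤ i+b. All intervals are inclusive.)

2

Scan j = 4,5,… for (r → ¬q):
  j=4: fails
  j=5: fails
  j=6: holds
First hit at j=6, so smallest k = 6-4 = 2.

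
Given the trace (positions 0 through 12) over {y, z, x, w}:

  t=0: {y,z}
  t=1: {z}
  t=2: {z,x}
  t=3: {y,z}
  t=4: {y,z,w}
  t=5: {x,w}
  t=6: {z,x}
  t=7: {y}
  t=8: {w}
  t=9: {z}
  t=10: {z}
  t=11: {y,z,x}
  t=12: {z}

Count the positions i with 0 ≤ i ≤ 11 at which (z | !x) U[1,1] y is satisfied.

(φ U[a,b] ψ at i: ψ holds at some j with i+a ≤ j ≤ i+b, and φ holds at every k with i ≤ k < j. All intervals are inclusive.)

Evaluate at each i in [0,11]:
  i=0: ✗ (no rhs in [1,1])
  i=1: ✗ (no rhs in [2,2])
  i=2: ✓ (rhs at j=3; lhs holds on [2,2])
  i=3: ✓ (rhs at j=4; lhs holds on [3,3])
  i=4: ✗ (no rhs in [5,5])
  i=5: ✗ (no rhs in [6,6])
  i=6: ✓ (rhs at j=7; lhs holds on [6,6])
  i=7: ✗ (no rhs in [8,8])
  i=8: ✗ (no rhs in [9,9])
  i=9: ✗ (no rhs in [10,10])
  i=10: ✓ (rhs at j=11; lhs holds on [10,10])
  i=11: ✗ (no rhs in [12,12])
Positions where it holds: {2, 3, 6, 10} → 4.

4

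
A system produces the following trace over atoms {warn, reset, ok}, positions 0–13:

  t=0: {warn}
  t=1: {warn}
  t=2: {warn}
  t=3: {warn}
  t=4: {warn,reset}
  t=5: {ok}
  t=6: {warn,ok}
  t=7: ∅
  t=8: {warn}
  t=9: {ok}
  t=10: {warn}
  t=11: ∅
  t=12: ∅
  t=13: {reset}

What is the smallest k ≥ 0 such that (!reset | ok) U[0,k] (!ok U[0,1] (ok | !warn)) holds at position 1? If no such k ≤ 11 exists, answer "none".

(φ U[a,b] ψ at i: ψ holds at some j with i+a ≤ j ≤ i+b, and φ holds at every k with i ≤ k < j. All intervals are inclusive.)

3

Need earliest j ≥ 1 with (!ok U[0,1] (ok | !warn)), and (!reset | ok) at every k in [1,j-1].
  j=1: rhs fails.
  j=2: rhs fails.
  j=3: rhs fails.
  j=4: rhs holds; lhs holds on [1,3]. k = 3.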